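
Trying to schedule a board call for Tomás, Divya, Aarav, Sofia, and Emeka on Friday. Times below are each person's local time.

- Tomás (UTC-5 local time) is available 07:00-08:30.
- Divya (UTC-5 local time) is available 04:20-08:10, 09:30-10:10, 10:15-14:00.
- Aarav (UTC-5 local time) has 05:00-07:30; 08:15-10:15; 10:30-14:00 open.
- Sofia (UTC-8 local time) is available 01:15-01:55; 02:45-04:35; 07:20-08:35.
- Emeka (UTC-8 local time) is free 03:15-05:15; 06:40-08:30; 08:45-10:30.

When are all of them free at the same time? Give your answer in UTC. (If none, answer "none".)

12:00-12:30

Tomás in UTC: 12:00-13:30 (add 5h to convert from UTC-5).
Divya in UTC: 09:20-13:10, 14:30-15:10, 15:15-19:00 (add 5h to convert from UTC-5).
Aarav in UTC: 10:00-12:30, 13:15-15:15, 15:30-19:00 (add 5h to convert from UTC-5).
Sofia in UTC: 09:15-09:55, 10:45-12:35, 15:20-16:35 (add 8h to convert from UTC-8).
Emeka in UTC: 11:15-13:15, 14:40-16:30, 16:45-18:30 (add 8h to convert from UTC-8).
Tomás ∩ Divya: 12:00-13:10.
Tomás ∩ Divya ∩ Aarav: 12:00-12:30.
Tomás ∩ Divya ∩ Aarav ∩ Sofia: 12:00-12:30.
Tomás ∩ Divya ∩ Aarav ∩ Sofia ∩ Emeka: 12:00-12:30.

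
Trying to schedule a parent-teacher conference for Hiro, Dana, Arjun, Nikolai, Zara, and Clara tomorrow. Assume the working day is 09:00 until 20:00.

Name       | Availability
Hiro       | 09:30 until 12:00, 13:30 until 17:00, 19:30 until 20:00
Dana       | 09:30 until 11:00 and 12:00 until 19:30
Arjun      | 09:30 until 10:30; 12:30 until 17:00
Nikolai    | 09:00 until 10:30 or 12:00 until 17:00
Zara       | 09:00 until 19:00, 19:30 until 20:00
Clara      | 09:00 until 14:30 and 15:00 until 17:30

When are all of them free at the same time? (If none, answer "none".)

09:30-10:30, 13:30-14:30, 15:00-17:00

Hiro ∩ Dana: 09:30-11:00, 13:30-17:00.
Hiro ∩ Dana ∩ Arjun: 09:30-10:30, 13:30-17:00.
Hiro ∩ Dana ∩ Arjun ∩ Nikolai: 09:30-10:30, 13:30-17:00.
Hiro ∩ Dana ∩ Arjun ∩ Nikolai ∩ Zara: 09:30-10:30, 13:30-17:00.
Hiro ∩ Dana ∩ Arjun ∩ Nikolai ∩ Zara ∩ Clara: 09:30-10:30, 13:30-14:30, 15:00-17:00.
So the common availability across everyone is 09:30-10:30, 13:30-14:30, 15:00-17:00.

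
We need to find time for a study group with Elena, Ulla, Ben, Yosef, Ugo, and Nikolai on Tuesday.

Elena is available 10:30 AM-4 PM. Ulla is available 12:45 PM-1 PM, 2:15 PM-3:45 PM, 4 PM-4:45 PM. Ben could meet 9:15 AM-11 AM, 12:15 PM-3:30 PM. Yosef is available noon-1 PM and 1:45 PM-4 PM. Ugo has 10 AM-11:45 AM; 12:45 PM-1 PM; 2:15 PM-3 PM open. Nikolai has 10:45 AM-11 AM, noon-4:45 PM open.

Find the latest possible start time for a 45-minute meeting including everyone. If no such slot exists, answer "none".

14:15

Elena ∩ Ulla: 12:45-13:00, 14:15-15:45.
Elena ∩ Ulla ∩ Ben: 12:45-13:00, 14:15-15:30.
Elena ∩ Ulla ∩ Ben ∩ Yosef: 12:45-13:00, 14:15-15:30.
Elena ∩ Ulla ∩ Ben ∩ Yosef ∩ Ugo: 12:45-13:00, 14:15-15:00.
Elena ∩ Ulla ∩ Ben ∩ Yosef ∩ Ugo ∩ Nikolai: 12:45-13:00, 14:15-15:00.
So the common availability across everyone is 12:45-13:00, 14:15-15:00.
The last common window of at least 45 minutes is 14:15-15:00; a 45-minute meeting can start as late as 14:15 and still end by 15:00.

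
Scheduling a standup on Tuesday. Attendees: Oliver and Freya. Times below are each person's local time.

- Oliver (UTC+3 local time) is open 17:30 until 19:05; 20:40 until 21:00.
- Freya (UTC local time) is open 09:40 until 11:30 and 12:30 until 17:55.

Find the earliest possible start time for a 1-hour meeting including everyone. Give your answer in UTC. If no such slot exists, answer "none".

14:30

Oliver in UTC: 14:30-16:05, 17:40-18:00 (subtract 3h to convert from UTC+3).
Freya in UTC: 09:40-11:30, 12:30-17:55.
Oliver ∩ Freya: 14:30-16:05, 17:40-17:55.
Those are the intersection windows.
The first common window of at least 60 minutes is 14:30-16:05, so the earliest start is 14:30.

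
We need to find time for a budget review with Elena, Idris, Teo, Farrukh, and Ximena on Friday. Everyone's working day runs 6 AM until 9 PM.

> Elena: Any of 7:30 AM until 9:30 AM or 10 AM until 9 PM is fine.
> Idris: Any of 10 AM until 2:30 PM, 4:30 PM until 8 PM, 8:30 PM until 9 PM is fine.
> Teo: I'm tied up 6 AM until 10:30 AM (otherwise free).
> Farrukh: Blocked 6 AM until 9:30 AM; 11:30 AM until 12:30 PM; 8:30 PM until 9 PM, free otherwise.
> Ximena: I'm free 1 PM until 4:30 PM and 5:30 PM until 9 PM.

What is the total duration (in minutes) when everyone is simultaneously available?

Elena free: 07:30-09:30, 10:00-21:00.
Idris free: 10:00-14:30, 16:30-20:00, 20:30-21:00.
Teo free: 10:30-21:00 (invert busy blocks within the working day).
Farrukh free: 09:30-11:30, 12:30-20:30 (invert busy blocks within the working day).
Ximena free: 13:00-16:30, 17:30-21:00.
Elena ∩ Idris: 10:00-14:30, 16:30-20:00, 20:30-21:00.
Elena ∩ Idris ∩ Teo: 10:30-14:30, 16:30-20:00, 20:30-21:00.
Elena ∩ Idris ∩ Teo ∩ Farrukh: 10:30-11:30, 12:30-14:30, 16:30-20:00.
Elena ∩ Idris ∩ Teo ∩ Farrukh ∩ Ximena: 13:00-14:30, 17:30-20:00.
Summing the common windows: 90 + 150 = 240 minutes.

240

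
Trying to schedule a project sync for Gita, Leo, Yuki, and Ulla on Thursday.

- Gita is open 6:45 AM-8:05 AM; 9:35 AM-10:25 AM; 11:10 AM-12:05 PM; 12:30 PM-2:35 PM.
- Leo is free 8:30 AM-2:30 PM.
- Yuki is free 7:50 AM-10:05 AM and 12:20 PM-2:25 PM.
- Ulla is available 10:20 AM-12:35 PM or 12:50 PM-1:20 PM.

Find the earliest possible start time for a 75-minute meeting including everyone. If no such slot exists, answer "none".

none

Gita ∩ Leo: 09:35-10:25, 11:10-12:05, 12:30-14:30.
Gita ∩ Leo ∩ Yuki: 09:35-10:05, 12:30-14:25.
Gita ∩ Leo ∩ Yuki ∩ Ulla: 12:30-12:35, 12:50-13:20.
Those are the intersection windows.
No common window is at least 75 minutes long.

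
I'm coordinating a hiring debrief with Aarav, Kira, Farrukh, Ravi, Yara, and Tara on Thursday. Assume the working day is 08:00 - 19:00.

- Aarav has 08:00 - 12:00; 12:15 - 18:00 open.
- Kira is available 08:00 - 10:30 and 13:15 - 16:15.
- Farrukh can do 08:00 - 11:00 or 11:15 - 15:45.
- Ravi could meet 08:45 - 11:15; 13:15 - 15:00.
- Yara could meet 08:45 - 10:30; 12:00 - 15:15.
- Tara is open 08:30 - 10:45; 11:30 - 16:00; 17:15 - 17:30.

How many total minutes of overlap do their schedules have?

Aarav ∩ Kira: 08:00-10:30, 13:15-16:15.
Aarav ∩ Kira ∩ Farrukh: 08:00-10:30, 13:15-15:45.
Aarav ∩ Kira ∩ Farrukh ∩ Ravi: 08:45-10:30, 13:15-15:00.
Aarav ∩ Kira ∩ Farrukh ∩ Ravi ∩ Yara: 08:45-10:30, 13:15-15:00.
Aarav ∩ Kira ∩ Farrukh ∩ Ravi ∩ Yara ∩ Tara: 08:45-10:30, 13:15-15:00.
Those are the intersection windows.
Summing the common windows: 105 + 105 = 210 minutes.

210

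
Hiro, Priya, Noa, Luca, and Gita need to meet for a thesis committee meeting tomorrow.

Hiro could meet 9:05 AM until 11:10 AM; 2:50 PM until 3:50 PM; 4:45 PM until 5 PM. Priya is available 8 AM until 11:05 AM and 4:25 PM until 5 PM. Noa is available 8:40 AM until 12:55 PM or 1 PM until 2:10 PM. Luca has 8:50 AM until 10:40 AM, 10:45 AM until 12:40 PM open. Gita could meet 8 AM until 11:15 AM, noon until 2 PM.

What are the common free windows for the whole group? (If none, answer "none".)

Hiro ∩ Priya: 09:05-11:05, 16:45-17:00.
Hiro ∩ Priya ∩ Noa: 09:05-11:05.
Hiro ∩ Priya ∩ Noa ∩ Luca: 09:05-10:40, 10:45-11:05.
Hiro ∩ Priya ∩ Noa ∩ Luca ∩ Gita: 09:05-10:40, 10:45-11:05.

09:05-10:40, 10:45-11:05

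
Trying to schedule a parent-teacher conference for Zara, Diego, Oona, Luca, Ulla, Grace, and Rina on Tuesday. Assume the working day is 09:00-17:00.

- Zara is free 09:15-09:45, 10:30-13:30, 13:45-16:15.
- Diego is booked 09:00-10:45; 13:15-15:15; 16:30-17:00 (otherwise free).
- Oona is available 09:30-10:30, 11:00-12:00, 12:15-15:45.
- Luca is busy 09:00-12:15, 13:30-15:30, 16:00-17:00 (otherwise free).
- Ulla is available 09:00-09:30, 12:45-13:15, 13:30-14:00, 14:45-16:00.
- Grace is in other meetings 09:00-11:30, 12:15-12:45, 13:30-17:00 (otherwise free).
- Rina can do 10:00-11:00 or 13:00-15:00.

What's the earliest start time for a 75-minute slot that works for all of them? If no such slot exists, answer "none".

none

Zara free: 09:15-09:45, 10:30-13:30, 13:45-16:15.
Diego free: 10:45-13:15, 15:15-16:30 (invert busy blocks within the working day).
Oona free: 09:30-10:30, 11:00-12:00, 12:15-15:45.
Luca free: 12:15-13:30, 15:30-16:00 (invert busy blocks within the working day).
Ulla free: 09:00-09:30, 12:45-13:15, 13:30-14:00, 14:45-16:00.
Grace free: 11:30-12:15, 12:45-13:30 (invert busy blocks within the working day).
Rina free: 10:00-11:00, 13:00-15:00.
Zara ∩ Diego: 10:45-13:15, 15:15-16:15.
Zara ∩ Diego ∩ Oona: 11:00-12:00, 12:15-13:15, 15:15-15:45.
Zara ∩ Diego ∩ Oona ∩ Luca: 12:15-13:15, 15:30-15:45.
Zara ∩ Diego ∩ Oona ∩ Luca ∩ Ulla: 12:45-13:15, 15:30-15:45.
Zara ∩ Diego ∩ Oona ∩ Luca ∩ Ulla ∩ Grace: 12:45-13:15.
Zara ∩ Diego ∩ Oona ∩ Luca ∩ Ulla ∩ Grace ∩ Rina: 13:00-13:15.
Those are the intersection windows.
No common window is at least 75 minutes long.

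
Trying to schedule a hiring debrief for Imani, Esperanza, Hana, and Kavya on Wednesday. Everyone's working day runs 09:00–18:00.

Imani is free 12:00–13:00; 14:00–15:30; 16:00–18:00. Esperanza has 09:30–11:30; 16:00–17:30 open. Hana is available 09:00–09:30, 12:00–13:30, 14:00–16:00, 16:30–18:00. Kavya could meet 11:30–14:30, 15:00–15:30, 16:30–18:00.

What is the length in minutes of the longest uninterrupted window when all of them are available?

60

Imani ∩ Esperanza: 16:00-17:30.
Imani ∩ Esperanza ∩ Hana: 16:30-17:30.
Imani ∩ Esperanza ∩ Hana ∩ Kavya: 16:30-17:30.
The longest is 16:30-17:30 at 60 minutes.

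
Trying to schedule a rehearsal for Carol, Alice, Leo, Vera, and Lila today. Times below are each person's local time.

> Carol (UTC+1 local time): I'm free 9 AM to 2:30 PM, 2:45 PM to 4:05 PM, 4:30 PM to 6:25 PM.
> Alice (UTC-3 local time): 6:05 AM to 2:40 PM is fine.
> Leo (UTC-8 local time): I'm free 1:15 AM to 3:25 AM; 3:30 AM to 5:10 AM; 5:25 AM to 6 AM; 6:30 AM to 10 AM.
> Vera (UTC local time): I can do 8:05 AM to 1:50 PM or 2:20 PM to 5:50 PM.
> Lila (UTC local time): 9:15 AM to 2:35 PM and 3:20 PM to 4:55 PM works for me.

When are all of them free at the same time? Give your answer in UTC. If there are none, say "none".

Carol in UTC: 08:00-13:30, 13:45-15:05, 15:30-17:25 (subtract 1h to convert from UTC+1).
Alice in UTC: 09:05-17:40 (add 3h to convert from UTC-3).
Leo in UTC: 09:15-11:25, 11:30-13:10, 13:25-14:00, 14:30-18:00 (add 8h to convert from UTC-8).
Vera in UTC: 08:05-13:50, 14:20-17:50.
Lila in UTC: 09:15-14:35, 15:20-16:55.
Carol ∩ Alice: 09:05-13:30, 13:45-15:05, 15:30-17:25.
Carol ∩ Alice ∩ Leo: 09:15-11:25, 11:30-13:10, 13:25-13:30, 13:45-14:00, 14:30-15:05, 15:30-17:25.
Carol ∩ Alice ∩ Leo ∩ Vera: 09:15-11:25, 11:30-13:10, 13:25-13:30, 13:45-13:50, 14:30-15:05, 15:30-17:25.
Carol ∩ Alice ∩ Leo ∩ Vera ∩ Lila: 09:15-11:25, 11:30-13:10, 13:25-13:30, 13:45-13:50, 14:30-14:35, 15:30-16:55.

09:15-11:25, 11:30-13:10, 13:25-13:30, 13:45-13:50, 14:30-14:35, 15:30-16:55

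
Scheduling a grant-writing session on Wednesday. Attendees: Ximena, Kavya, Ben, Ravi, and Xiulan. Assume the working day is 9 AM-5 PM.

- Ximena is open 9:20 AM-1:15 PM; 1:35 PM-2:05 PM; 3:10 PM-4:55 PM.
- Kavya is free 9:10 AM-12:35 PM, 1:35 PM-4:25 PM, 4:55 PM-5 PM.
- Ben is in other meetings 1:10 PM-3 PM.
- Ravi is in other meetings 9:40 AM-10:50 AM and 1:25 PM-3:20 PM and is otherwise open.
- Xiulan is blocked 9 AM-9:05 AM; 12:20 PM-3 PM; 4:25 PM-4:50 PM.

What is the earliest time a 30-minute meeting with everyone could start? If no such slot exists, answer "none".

10:50

Ximena free: 09:20-13:15, 13:35-14:05, 15:10-16:55.
Kavya free: 09:10-12:35, 13:35-16:25, 16:55-17:00.
Ben free: 09:00-13:10, 15:00-17:00 (invert busy blocks within the working day).
Ravi free: 09:00-09:40, 10:50-13:25, 15:20-17:00 (invert busy blocks within the working day).
Xiulan free: 09:05-12:20, 15:00-16:25, 16:50-17:00 (invert busy blocks within the working day).
Ximena ∩ Kavya: 09:20-12:35, 13:35-14:05, 15:10-16:25.
Ximena ∩ Kavya ∩ Ben: 09:20-12:35, 15:10-16:25.
Ximena ∩ Kavya ∩ Ben ∩ Ravi: 09:20-09:40, 10:50-12:35, 15:20-16:25.
Ximena ∩ Kavya ∩ Ben ∩ Ravi ∩ Xiulan: 09:20-09:40, 10:50-12:20, 15:20-16:25.
Those are the intersection windows.
The first common window of at least 30 minutes is 10:50-12:20, so the earliest start is 10:50.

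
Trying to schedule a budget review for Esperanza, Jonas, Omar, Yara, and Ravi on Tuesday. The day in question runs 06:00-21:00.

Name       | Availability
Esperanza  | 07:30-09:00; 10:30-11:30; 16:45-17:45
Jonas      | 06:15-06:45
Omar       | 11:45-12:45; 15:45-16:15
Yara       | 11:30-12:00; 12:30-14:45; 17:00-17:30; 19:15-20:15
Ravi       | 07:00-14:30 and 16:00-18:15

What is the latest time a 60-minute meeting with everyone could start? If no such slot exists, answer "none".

none

Esperanza ∩ Jonas: ∅.
Esperanza ∩ Jonas ∩ Omar: ∅.
Esperanza ∩ Jonas ∩ Omar ∩ Yara: ∅.
Esperanza ∩ Jonas ∩ Omar ∩ Yara ∩ Ravi: ∅.
There is no time when everyone is free.
No common window is at least 60 minutes long.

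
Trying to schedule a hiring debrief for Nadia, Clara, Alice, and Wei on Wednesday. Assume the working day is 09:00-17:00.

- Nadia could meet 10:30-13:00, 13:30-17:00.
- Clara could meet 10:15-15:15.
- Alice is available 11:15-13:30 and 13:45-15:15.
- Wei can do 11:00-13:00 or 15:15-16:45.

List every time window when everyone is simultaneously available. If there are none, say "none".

Nadia ∩ Clara: 10:30-13:00, 13:30-15:15.
Nadia ∩ Clara ∩ Alice: 11:15-13:00, 13:45-15:15.
Nadia ∩ Clara ∩ Alice ∩ Wei: 11:15-13:00.

11:15-13:00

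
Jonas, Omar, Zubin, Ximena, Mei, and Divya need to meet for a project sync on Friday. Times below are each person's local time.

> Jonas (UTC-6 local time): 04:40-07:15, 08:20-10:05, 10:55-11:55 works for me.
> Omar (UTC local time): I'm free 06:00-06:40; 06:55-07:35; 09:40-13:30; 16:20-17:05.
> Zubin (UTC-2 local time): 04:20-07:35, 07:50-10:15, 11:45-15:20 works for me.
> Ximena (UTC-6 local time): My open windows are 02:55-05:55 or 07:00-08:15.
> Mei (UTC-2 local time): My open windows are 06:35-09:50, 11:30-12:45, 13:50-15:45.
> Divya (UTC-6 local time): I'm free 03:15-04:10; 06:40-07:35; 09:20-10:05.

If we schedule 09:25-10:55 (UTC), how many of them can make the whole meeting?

Jonas in UTC: 10:40-13:15, 14:20-16:05, 16:55-17:55 (add 6h to convert from UTC-6).
Omar in UTC: 06:00-06:40, 06:55-07:35, 09:40-13:30, 16:20-17:05.
Zubin in UTC: 06:20-09:35, 09:50-12:15, 13:45-17:20 (add 2h to convert from UTC-2).
Ximena in UTC: 08:55-11:55, 13:00-14:15 (add 6h to convert from UTC-6).
Mei in UTC: 08:35-11:50, 13:30-14:45, 15:50-17:45 (add 2h to convert from UTC-2).
Divya in UTC: 09:15-10:10, 12:40-13:35, 15:20-16:05 (add 6h to convert from UTC-6).
Ximena and Mei can make the full 09:25-10:55 slot — that's 2.

2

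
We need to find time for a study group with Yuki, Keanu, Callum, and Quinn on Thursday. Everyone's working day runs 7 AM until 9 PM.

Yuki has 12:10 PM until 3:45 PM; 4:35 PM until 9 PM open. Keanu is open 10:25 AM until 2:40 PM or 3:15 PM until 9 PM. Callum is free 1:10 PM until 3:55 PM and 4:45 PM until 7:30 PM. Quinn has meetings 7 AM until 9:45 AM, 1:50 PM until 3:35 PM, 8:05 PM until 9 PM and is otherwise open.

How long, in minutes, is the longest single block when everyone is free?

165

Yuki free: 12:10-15:45, 16:35-21:00.
Keanu free: 10:25-14:40, 15:15-21:00.
Callum free: 13:10-15:55, 16:45-19:30.
Quinn free: 09:45-13:50, 15:35-20:05 (invert busy blocks within the working day).
Yuki ∩ Keanu: 12:10-14:40, 15:15-15:45, 16:35-21:00.
Yuki ∩ Keanu ∩ Callum: 13:10-14:40, 15:15-15:45, 16:45-19:30.
Yuki ∩ Keanu ∩ Callum ∩ Quinn: 13:10-13:50, 15:35-15:45, 16:45-19:30.
Those are the intersection windows.
The longest is 16:45-19:30 at 165 minutes.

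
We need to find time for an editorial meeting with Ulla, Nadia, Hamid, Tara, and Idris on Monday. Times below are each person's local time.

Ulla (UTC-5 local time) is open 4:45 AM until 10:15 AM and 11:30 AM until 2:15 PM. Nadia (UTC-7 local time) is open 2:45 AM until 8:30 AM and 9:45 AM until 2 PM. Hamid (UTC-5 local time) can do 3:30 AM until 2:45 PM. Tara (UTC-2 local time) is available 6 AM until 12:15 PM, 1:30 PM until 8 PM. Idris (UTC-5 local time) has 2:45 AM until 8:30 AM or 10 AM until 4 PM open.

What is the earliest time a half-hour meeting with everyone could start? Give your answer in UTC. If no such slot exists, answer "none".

Ulla in UTC: 09:45-15:15, 16:30-19:15 (add 5h to convert from UTC-5).
Nadia in UTC: 09:45-15:30, 16:45-21:00 (add 7h to convert from UTC-7).
Hamid in UTC: 08:30-19:45 (add 5h to convert from UTC-5).
Tara in UTC: 08:00-14:15, 15:30-22:00 (add 2h to convert from UTC-2).
Idris in UTC: 07:45-13:30, 15:00-21:00 (add 5h to convert from UTC-5).
Ulla ∩ Nadia: 09:45-15:15, 16:45-19:15.
Ulla ∩ Nadia ∩ Hamid: 09:45-15:15, 16:45-19:15.
Ulla ∩ Nadia ∩ Hamid ∩ Tara: 09:45-14:15, 16:45-19:15.
Ulla ∩ Nadia ∩ Hamid ∩ Tara ∩ Idris: 09:45-13:30, 16:45-19:15.
So the common availability across everyone is 09:45-13:30, 16:45-19:15.
The first common window of at least 30 minutes is 09:45-13:30, so the earliest start is 09:45.

09:45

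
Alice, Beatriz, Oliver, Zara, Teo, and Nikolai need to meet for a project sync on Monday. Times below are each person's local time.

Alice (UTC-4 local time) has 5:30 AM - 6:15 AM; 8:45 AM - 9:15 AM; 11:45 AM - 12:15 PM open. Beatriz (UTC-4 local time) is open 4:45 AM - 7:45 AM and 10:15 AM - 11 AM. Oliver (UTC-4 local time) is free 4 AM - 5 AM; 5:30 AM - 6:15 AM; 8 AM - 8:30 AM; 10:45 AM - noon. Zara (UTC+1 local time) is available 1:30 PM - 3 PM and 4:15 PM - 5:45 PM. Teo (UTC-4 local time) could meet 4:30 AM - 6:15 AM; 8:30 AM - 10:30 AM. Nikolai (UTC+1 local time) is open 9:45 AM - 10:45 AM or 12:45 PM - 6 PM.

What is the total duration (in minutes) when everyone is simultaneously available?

0

Alice in UTC: 09:30-10:15, 12:45-13:15, 15:45-16:15 (add 4h to convert from UTC-4).
Beatriz in UTC: 08:45-11:45, 14:15-15:00 (add 4h to convert from UTC-4).
Oliver in UTC: 08:00-09:00, 09:30-10:15, 12:00-12:30, 14:45-16:00 (add 4h to convert from UTC-4).
Zara in UTC: 12:30-14:00, 15:15-16:45 (subtract 1h to convert from UTC+1).
Teo in UTC: 08:30-10:15, 12:30-14:30 (add 4h to convert from UTC-4).
Nikolai in UTC: 08:45-09:45, 11:45-17:00 (subtract 1h to convert from UTC+1).
Alice ∩ Beatriz: 09:30-10:15.
Alice ∩ Beatriz ∩ Oliver: 09:30-10:15.
Alice ∩ Beatriz ∩ Oliver ∩ Zara: ∅.
Alice ∩ Beatriz ∩ Oliver ∩ Zara ∩ Teo: ∅.
Alice ∩ Beatriz ∩ Oliver ∩ Zara ∩ Teo ∩ Nikolai: ∅.
There is no time when everyone is free.
There is no common window, so the total is 0 minutes.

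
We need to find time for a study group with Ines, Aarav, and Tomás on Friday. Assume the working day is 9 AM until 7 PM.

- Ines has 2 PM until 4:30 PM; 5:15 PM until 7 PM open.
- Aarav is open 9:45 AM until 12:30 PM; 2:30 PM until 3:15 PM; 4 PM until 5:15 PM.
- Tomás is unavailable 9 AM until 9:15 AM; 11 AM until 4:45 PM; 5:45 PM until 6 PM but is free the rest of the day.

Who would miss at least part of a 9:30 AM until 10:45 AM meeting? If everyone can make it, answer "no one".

Ines free: 14:00-16:30, 17:15-19:00.
Aarav free: 09:45-12:30, 14:30-15:15, 16:00-17:15.
Tomás free: 09:15-11:00, 16:45-17:45, 18:00-19:00 (invert busy blocks within the working day).
Ines: not fully free for 09:30-10:45. Aarav: not fully free for 09:30-10:45. Tomás: free for 09:30-10:45.

Aarav, Ines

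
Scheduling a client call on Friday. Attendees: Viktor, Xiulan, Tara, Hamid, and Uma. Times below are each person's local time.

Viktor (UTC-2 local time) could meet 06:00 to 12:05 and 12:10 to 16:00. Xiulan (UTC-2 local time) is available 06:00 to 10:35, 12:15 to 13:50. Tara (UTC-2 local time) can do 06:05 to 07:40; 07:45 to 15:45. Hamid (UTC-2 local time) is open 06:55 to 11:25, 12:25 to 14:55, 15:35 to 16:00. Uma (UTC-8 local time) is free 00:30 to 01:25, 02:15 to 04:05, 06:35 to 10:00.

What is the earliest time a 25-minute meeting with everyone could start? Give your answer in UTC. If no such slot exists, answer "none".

08:55

Viktor in UTC: 08:00-14:05, 14:10-18:00 (add 2h to convert from UTC-2).
Xiulan in UTC: 08:00-12:35, 14:15-15:50 (add 2h to convert from UTC-2).
Tara in UTC: 08:05-09:40, 09:45-17:45 (add 2h to convert from UTC-2).
Hamid in UTC: 08:55-13:25, 14:25-16:55, 17:35-18:00 (add 2h to convert from UTC-2).
Uma in UTC: 08:30-09:25, 10:15-12:05, 14:35-18:00 (add 8h to convert from UTC-8).
Viktor ∩ Xiulan: 08:00-12:35, 14:15-15:50.
Viktor ∩ Xiulan ∩ Tara: 08:05-09:40, 09:45-12:35, 14:15-15:50.
Viktor ∩ Xiulan ∩ Tara ∩ Hamid: 08:55-09:40, 09:45-12:35, 14:25-15:50.
Viktor ∩ Xiulan ∩ Tara ∩ Hamid ∩ Uma: 08:55-09:25, 10:15-12:05, 14:35-15:50.
So the common availability across everyone is 08:55-09:25, 10:15-12:05, 14:35-15:50.
The first common window of at least 25 minutes is 08:55-09:25, so the earliest start is 08:55.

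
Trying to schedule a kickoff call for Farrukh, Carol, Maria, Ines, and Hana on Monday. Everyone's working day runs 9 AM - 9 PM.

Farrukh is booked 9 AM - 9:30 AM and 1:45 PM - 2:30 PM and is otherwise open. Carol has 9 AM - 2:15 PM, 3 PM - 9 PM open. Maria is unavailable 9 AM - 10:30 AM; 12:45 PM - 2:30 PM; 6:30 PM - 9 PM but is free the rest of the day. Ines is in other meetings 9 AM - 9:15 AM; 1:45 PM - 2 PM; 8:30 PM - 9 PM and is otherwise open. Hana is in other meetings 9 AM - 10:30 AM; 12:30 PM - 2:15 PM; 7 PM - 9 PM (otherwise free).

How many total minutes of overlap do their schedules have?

Farrukh free: 09:30-13:45, 14:30-21:00 (invert busy blocks within the working day).
Carol free: 09:00-14:15, 15:00-21:00.
Maria free: 10:30-12:45, 14:30-18:30 (invert busy blocks within the working day).
Ines free: 09:15-13:45, 14:00-20:30 (invert busy blocks within the working day).
Hana free: 10:30-12:30, 14:15-19:00 (invert busy blocks within the working day).
Farrukh ∩ Carol: 09:30-13:45, 15:00-21:00.
Farrukh ∩ Carol ∩ Maria: 10:30-12:45, 15:00-18:30.
Farrukh ∩ Carol ∩ Maria ∩ Ines: 10:30-12:45, 15:00-18:30.
Farrukh ∩ Carol ∩ Maria ∩ Ines ∩ Hana: 10:30-12:30, 15:00-18:30.
Summing the common windows: 120 + 210 = 330 minutes.

330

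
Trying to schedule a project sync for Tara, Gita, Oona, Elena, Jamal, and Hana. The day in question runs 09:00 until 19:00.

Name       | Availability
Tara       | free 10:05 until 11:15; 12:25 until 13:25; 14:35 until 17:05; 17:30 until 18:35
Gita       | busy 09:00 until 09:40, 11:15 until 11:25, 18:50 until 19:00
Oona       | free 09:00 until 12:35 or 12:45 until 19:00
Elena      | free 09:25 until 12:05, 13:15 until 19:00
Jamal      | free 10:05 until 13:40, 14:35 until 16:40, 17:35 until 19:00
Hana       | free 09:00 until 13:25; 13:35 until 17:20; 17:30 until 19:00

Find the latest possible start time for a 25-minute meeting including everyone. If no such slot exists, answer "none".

Tara free: 10:05-11:15, 12:25-13:25, 14:35-17:05, 17:30-18:35.
Gita free: 09:40-11:15, 11:25-18:50 (invert busy blocks within the working day).
Oona free: 09:00-12:35, 12:45-19:00.
Elena free: 09:25-12:05, 13:15-19:00.
Jamal free: 10:05-13:40, 14:35-16:40, 17:35-19:00.
Hana free: 09:00-13:25, 13:35-17:20, 17:30-19:00.
Tara ∩ Gita: 10:05-11:15, 12:25-13:25, 14:35-17:05, 17:30-18:35.
Tara ∩ Gita ∩ Oona: 10:05-11:15, 12:25-12:35, 12:45-13:25, 14:35-17:05, 17:30-18:35.
Tara ∩ Gita ∩ Oona ∩ Elena: 10:05-11:15, 13:15-13:25, 14:35-17:05, 17:30-18:35.
Tara ∩ Gita ∩ Oona ∩ Elena ∩ Jamal: 10:05-11:15, 13:15-13:25, 14:35-16:40, 17:35-18:35.
Tara ∩ Gita ∩ Oona ∩ Elena ∩ Jamal ∩ Hana: 10:05-11:15, 13:15-13:25, 14:35-16:40, 17:35-18:35.
The last common window of at least 25 minutes is 17:35-18:35; a 25-minute meeting can start as late as 18:10 and still end by 18:35.

18:10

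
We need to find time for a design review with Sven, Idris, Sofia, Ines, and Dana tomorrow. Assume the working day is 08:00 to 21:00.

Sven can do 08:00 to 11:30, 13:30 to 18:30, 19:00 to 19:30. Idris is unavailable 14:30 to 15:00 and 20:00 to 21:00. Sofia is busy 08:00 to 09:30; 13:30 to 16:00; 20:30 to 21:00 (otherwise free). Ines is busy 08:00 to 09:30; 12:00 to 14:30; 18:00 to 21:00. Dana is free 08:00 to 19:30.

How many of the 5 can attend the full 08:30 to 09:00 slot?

Sven free: 08:00-11:30, 13:30-18:30, 19:00-19:30.
Idris free: 08:00-14:30, 15:00-20:00 (invert busy blocks within the working day).
Sofia free: 09:30-13:30, 16:00-20:30 (invert busy blocks within the working day).
Ines free: 09:30-12:00, 14:30-18:00 (invert busy blocks within the working day).
Dana free: 08:00-19:30.
Sven, Idris, and Dana can make the full 08:30-09:00 slot — that's 3.

3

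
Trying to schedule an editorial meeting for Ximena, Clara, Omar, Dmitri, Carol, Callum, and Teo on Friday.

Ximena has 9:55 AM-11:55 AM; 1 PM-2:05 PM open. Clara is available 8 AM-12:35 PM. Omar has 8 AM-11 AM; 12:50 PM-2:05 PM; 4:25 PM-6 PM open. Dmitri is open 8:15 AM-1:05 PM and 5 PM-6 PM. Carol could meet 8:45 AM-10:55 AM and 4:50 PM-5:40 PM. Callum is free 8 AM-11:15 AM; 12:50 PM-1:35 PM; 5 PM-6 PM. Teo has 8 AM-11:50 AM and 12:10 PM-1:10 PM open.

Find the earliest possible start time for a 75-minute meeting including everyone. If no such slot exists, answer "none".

Ximena ∩ Clara: 09:55-11:55.
Ximena ∩ Clara ∩ Omar: 09:55-11:00.
Ximena ∩ Clara ∩ Omar ∩ Dmitri: 09:55-11:00.
Ximena ∩ Clara ∩ Omar ∩ Dmitri ∩ Carol: 09:55-10:55.
Ximena ∩ Clara ∩ Omar ∩ Dmitri ∩ Carol ∩ Callum: 09:55-10:55.
Ximena ∩ Clara ∩ Omar ∩ Dmitri ∩ Carol ∩ Callum ∩ Teo: 09:55-10:55.
So the common availability across everyone is 09:55-10:55.
No common window is at least 75 minutes long.

none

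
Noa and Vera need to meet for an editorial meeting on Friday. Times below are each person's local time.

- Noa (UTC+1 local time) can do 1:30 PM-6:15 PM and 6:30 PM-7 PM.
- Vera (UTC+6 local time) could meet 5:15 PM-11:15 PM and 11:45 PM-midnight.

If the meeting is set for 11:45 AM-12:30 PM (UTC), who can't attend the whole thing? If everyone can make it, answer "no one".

Noa

Noa in UTC: 12:30-17:15, 17:30-18:00 (subtract 1h to convert from UTC+1).
Vera in UTC: 11:15-17:15, 17:45-18:00 (subtract 6h to convert from UTC+6).
Noa: not fully free for 11:45-12:30. Vera: free for 11:45-12:30.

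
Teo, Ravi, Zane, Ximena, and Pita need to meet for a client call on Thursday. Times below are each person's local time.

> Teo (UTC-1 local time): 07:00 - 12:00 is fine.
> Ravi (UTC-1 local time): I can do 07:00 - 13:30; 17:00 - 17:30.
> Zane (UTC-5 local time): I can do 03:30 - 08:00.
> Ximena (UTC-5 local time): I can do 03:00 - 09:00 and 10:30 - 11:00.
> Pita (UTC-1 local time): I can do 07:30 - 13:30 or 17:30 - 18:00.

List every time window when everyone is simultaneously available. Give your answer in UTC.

Teo in UTC: 08:00-13:00 (add 1h to convert from UTC-1).
Ravi in UTC: 08:00-14:30, 18:00-18:30 (add 1h to convert from UTC-1).
Zane in UTC: 08:30-13:00 (add 5h to convert from UTC-5).
Ximena in UTC: 08:00-14:00, 15:30-16:00 (add 5h to convert from UTC-5).
Pita in UTC: 08:30-14:30, 18:30-19:00 (add 1h to convert from UTC-1).
Teo ∩ Ravi: 08:00-13:00.
Teo ∩ Ravi ∩ Zane: 08:30-13:00.
Teo ∩ Ravi ∩ Zane ∩ Ximena: 08:30-13:00.
Teo ∩ Ravi ∩ Zane ∩ Ximena ∩ Pita: 08:30-13:00.
Those are the intersection windows.

08:30-13:00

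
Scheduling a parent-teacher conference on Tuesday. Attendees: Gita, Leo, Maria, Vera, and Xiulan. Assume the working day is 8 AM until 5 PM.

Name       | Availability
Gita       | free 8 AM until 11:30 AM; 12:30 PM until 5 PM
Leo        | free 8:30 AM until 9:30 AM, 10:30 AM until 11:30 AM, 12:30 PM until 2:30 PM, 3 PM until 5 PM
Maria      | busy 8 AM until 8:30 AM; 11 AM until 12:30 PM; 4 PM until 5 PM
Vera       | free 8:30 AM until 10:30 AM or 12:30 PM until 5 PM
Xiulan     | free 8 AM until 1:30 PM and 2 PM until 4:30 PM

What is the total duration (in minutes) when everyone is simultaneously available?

210

Gita free: 08:00-11:30, 12:30-17:00.
Leo free: 08:30-09:30, 10:30-11:30, 12:30-14:30, 15:00-17:00.
Maria free: 08:30-11:00, 12:30-16:00 (invert busy blocks within the working day).
Vera free: 08:30-10:30, 12:30-17:00.
Xiulan free: 08:00-13:30, 14:00-16:30.
Gita ∩ Leo: 08:30-09:30, 10:30-11:30, 12:30-14:30, 15:00-17:00.
Gita ∩ Leo ∩ Maria: 08:30-09:30, 10:30-11:00, 12:30-14:30, 15:00-16:00.
Gita ∩ Leo ∩ Maria ∩ Vera: 08:30-09:30, 12:30-14:30, 15:00-16:00.
Gita ∩ Leo ∩ Maria ∩ Vera ∩ Xiulan: 08:30-09:30, 12:30-13:30, 14:00-14:30, 15:00-16:00.
Those are the intersection windows.
Summing the common windows: 60 + 60 + 30 + 60 = 210 minutes.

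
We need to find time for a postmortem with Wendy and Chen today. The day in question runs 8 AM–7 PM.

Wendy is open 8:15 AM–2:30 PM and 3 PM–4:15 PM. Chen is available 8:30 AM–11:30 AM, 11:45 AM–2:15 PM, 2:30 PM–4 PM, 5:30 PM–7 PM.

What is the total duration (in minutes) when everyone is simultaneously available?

Wendy ∩ Chen: 08:30-11:30, 11:45-14:15, 15:00-16:00.
Those are the intersection windows.
Summing the common windows: 180 + 150 + 60 = 390 minutes.

390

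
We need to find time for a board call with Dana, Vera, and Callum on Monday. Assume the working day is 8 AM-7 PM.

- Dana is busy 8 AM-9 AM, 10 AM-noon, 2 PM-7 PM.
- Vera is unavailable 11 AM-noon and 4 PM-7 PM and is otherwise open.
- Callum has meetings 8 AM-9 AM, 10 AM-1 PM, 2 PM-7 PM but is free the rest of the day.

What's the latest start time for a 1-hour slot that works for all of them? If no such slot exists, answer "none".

Dana free: 09:00-10:00, 12:00-14:00 (invert busy blocks within the working day).
Vera free: 08:00-11:00, 12:00-16:00 (invert busy blocks within the working day).
Callum free: 09:00-10:00, 13:00-14:00 (invert busy blocks within the working day).
Dana ∩ Vera: 09:00-10:00, 12:00-14:00.
Dana ∩ Vera ∩ Callum: 09:00-10:00, 13:00-14:00.
The last common window of at least 60 minutes is 13:00-14:00; a 60-minute meeting can start as late as 13:00 and still end by 14:00.

13:00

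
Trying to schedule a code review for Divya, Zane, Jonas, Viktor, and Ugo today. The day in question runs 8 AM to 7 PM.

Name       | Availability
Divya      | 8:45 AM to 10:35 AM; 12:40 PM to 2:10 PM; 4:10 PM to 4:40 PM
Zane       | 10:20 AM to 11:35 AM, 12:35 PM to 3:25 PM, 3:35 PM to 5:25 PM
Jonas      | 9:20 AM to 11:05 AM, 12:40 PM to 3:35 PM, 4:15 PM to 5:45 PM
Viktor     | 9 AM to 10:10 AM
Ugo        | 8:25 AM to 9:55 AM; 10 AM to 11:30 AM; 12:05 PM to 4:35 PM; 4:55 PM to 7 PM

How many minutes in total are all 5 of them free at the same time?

0

Divya ∩ Zane: 10:20-10:35, 12:40-14:10, 16:10-16:40.
Divya ∩ Zane ∩ Jonas: 10:20-10:35, 12:40-14:10, 16:15-16:40.
Divya ∩ Zane ∩ Jonas ∩ Viktor: ∅.
Divya ∩ Zane ∩ Jonas ∩ Viktor ∩ Ugo: ∅.
There is no time when everyone is free.
There is no common window, so the total is 0 minutes.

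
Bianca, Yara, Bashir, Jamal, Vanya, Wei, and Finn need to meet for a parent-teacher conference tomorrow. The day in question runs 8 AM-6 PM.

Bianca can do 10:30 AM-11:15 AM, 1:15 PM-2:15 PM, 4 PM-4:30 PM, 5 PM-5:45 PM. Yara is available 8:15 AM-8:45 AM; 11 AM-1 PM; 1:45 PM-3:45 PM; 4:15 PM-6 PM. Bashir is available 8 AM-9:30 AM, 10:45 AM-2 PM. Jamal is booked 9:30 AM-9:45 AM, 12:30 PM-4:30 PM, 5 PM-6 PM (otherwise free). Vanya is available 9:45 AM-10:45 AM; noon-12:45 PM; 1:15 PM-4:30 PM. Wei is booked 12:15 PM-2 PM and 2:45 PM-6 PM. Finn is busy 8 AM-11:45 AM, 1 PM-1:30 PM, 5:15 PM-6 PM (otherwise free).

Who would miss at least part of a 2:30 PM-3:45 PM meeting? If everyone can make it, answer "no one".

Bianca free: 10:30-11:15, 13:15-14:15, 16:00-16:30, 17:00-17:45.
Yara free: 08:15-08:45, 11:00-13:00, 13:45-15:45, 16:15-18:00.
Bashir free: 08:00-09:30, 10:45-14:00.
Jamal free: 08:00-09:30, 09:45-12:30, 16:30-17:00 (invert busy blocks within the working day).
Vanya free: 09:45-10:45, 12:00-12:45, 13:15-16:30.
Wei free: 08:00-12:15, 14:00-14:45 (invert busy blocks within the working day).
Finn free: 11:45-13:00, 13:30-17:15 (invert busy blocks within the working day).
Bianca: not fully free for 14:30-15:45. Yara: free for 14:30-15:45. Bashir: not fully free for 14:30-15:45. Jamal: not fully free for 14:30-15:45. Vanya: free for 14:30-15:45. Wei: not fully free for 14:30-15:45. Finn: free for 14:30-15:45.

Bashir, Bianca, Jamal, Wei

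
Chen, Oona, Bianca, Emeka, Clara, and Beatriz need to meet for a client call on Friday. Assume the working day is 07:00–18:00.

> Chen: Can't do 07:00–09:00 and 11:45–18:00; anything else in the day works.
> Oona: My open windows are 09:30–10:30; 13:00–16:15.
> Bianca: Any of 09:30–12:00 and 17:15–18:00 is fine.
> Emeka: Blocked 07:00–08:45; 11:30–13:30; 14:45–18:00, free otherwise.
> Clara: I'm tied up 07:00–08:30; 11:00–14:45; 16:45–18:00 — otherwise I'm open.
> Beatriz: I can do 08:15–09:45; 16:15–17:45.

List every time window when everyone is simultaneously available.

09:30-09:45

Chen free: 09:00-11:45 (invert busy blocks within the working day).
Oona free: 09:30-10:30, 13:00-16:15.
Bianca free: 09:30-12:00, 17:15-18:00.
Emeka free: 08:45-11:30, 13:30-14:45 (invert busy blocks within the working day).
Clara free: 08:30-11:00, 14:45-16:45 (invert busy blocks within the working day).
Beatriz free: 08:15-09:45, 16:15-17:45.
Chen ∩ Oona: 09:30-10:30.
Chen ∩ Oona ∩ Bianca: 09:30-10:30.
Chen ∩ Oona ∩ Bianca ∩ Emeka: 09:30-10:30.
Chen ∩ Oona ∩ Bianca ∩ Emeka ∩ Clara: 09:30-10:30.
Chen ∩ Oona ∩ Bianca ∩ Emeka ∩ Clara ∩ Beatriz: 09:30-09:45.
So the common availability across everyone is 09:30-09:45.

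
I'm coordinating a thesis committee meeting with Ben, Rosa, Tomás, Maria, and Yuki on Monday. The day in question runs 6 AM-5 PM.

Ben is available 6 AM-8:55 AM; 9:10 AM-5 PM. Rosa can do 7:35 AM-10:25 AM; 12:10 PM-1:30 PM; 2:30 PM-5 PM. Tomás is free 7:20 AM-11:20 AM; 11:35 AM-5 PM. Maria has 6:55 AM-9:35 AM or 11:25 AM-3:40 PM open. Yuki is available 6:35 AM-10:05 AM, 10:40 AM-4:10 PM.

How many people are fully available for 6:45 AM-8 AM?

2

Ben and Yuki can make the full 06:45-08:00 slot — that's 2.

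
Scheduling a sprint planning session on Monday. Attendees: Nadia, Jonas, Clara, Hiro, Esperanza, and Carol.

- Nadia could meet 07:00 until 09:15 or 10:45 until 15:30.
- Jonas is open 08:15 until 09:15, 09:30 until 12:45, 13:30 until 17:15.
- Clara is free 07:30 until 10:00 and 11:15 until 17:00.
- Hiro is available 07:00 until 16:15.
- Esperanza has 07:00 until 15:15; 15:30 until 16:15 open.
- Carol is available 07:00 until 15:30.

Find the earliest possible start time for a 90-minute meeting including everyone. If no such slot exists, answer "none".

Nadia ∩ Jonas: 08:15-09:15, 10:45-12:45, 13:30-15:30.
Nadia ∩ Jonas ∩ Clara: 08:15-09:15, 11:15-12:45, 13:30-15:30.
Nadia ∩ Jonas ∩ Clara ∩ Hiro: 08:15-09:15, 11:15-12:45, 13:30-15:30.
Nadia ∩ Jonas ∩ Clara ∩ Hiro ∩ Esperanza: 08:15-09:15, 11:15-12:45, 13:30-15:15.
Nadia ∩ Jonas ∩ Clara ∩ Hiro ∩ Esperanza ∩ Carol: 08:15-09:15, 11:15-12:45, 13:30-15:15.
Those are the intersection windows.
The first common window of at least 90 minutes is 11:15-12:45, so the earliest start is 11:15.

11:15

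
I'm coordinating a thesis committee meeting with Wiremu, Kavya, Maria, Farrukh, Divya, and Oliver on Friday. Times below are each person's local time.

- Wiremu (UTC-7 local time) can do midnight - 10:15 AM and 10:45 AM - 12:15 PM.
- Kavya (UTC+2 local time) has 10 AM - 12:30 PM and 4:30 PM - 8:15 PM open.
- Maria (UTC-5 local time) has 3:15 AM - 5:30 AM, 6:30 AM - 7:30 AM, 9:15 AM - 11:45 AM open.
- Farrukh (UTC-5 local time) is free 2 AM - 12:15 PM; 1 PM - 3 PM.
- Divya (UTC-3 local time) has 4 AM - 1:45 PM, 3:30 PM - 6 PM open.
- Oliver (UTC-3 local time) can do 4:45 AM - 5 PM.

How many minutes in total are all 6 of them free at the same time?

270

Wiremu in UTC: 07:00-17:15, 17:45-19:15 (add 7h to convert from UTC-7).
Kavya in UTC: 08:00-10:30, 14:30-18:15 (subtract 2h to convert from UTC+2).
Maria in UTC: 08:15-10:30, 11:30-12:30, 14:15-16:45 (add 5h to convert from UTC-5).
Farrukh in UTC: 07:00-17:15, 18:00-20:00 (add 5h to convert from UTC-5).
Divya in UTC: 07:00-16:45, 18:30-21:00 (add 3h to convert from UTC-3).
Oliver in UTC: 07:45-20:00 (add 3h to convert from UTC-3).
Wiremu ∩ Kavya: 08:00-10:30, 14:30-17:15, 17:45-18:15.
Wiremu ∩ Kavya ∩ Maria: 08:15-10:30, 14:30-16:45.
Wiremu ∩ Kavya ∩ Maria ∩ Farrukh: 08:15-10:30, 14:30-16:45.
Wiremu ∩ Kavya ∩ Maria ∩ Farrukh ∩ Divya: 08:15-10:30, 14:30-16:45.
Wiremu ∩ Kavya ∩ Maria ∩ Farrukh ∩ Divya ∩ Oliver: 08:15-10:30, 14:30-16:45.
Summing the common windows: 135 + 135 = 270 minutes.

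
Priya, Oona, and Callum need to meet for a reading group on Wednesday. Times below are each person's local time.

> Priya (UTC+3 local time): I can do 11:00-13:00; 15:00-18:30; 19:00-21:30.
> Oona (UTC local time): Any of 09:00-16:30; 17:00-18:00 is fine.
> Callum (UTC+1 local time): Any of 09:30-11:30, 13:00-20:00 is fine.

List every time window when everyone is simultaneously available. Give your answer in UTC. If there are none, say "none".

09:00-10:00, 12:00-15:30, 16:00-16:30, 17:00-18:00

Priya in UTC: 08:00-10:00, 12:00-15:30, 16:00-18:30 (subtract 3h to convert from UTC+3).
Oona in UTC: 09:00-16:30, 17:00-18:00.
Callum in UTC: 08:30-10:30, 12:00-19:00 (subtract 1h to convert from UTC+1).
Priya ∩ Oona: 09:00-10:00, 12:00-15:30, 16:00-16:30, 17:00-18:00.
Priya ∩ Oona ∩ Callum: 09:00-10:00, 12:00-15:30, 16:00-16:30, 17:00-18:00.
So the common availability across everyone is 09:00-10:00, 12:00-15:30, 16:00-16:30, 17:00-18:00.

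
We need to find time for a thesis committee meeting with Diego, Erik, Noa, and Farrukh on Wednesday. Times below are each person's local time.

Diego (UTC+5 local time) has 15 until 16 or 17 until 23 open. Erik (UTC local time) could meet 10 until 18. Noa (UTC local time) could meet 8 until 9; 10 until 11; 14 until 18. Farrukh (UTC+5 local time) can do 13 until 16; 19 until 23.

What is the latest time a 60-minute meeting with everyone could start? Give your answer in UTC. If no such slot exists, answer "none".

17:00

Diego in UTC: 10:00-11:00, 12:00-18:00 (subtract 5h to convert from UTC+5).
Erik in UTC: 10:00-18:00.
Noa in UTC: 08:00-09:00, 10:00-11:00, 14:00-18:00.
Farrukh in UTC: 08:00-11:00, 14:00-18:00 (subtract 5h to convert from UTC+5).
Diego ∩ Erik: 10:00-11:00, 12:00-18:00.
Diego ∩ Erik ∩ Noa: 10:00-11:00, 14:00-18:00.
Diego ∩ Erik ∩ Noa ∩ Farrukh: 10:00-11:00, 14:00-18:00.
The last common window of at least 60 minutes is 14:00-18:00; a 60-minute meeting can start as late as 17:00 and still end by 18:00.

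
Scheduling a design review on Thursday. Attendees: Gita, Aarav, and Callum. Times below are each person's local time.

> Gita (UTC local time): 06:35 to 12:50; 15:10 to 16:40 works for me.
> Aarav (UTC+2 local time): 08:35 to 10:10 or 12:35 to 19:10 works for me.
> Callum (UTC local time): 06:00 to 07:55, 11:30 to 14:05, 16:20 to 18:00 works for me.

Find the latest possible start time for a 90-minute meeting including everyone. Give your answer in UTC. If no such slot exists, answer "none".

Gita in UTC: 06:35-12:50, 15:10-16:40.
Aarav in UTC: 06:35-08:10, 10:35-17:10 (subtract 2h to convert from UTC+2).
Callum in UTC: 06:00-07:55, 11:30-14:05, 16:20-18:00.
Gita ∩ Aarav: 06:35-08:10, 10:35-12:50, 15:10-16:40.
Gita ∩ Aarav ∩ Callum: 06:35-07:55, 11:30-12:50, 16:20-16:40.
No common window is at least 90 minutes long.

none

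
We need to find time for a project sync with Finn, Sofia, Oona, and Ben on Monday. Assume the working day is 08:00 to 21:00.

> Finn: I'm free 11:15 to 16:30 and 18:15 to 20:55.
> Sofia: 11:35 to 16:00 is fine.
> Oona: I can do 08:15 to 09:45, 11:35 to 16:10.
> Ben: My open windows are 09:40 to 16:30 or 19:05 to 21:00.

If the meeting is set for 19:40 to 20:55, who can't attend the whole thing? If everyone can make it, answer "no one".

Oona, Sofia

Finn: free for 19:40-20:55. Sofia: not fully free for 19:40-20:55. Oona: not fully free for 19:40-20:55. Ben: free for 19:40-20:55.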